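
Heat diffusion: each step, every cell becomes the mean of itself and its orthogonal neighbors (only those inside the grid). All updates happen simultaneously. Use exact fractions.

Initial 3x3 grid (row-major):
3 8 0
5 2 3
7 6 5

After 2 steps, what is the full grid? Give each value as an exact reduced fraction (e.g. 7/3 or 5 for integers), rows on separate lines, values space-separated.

Answer: 77/18 341/80 113/36
1223/240 99/25 469/120
61/12 307/60 73/18

Derivation:
After step 1:
  16/3 13/4 11/3
  17/4 24/5 5/2
  6 5 14/3
After step 2:
  77/18 341/80 113/36
  1223/240 99/25 469/120
  61/12 307/60 73/18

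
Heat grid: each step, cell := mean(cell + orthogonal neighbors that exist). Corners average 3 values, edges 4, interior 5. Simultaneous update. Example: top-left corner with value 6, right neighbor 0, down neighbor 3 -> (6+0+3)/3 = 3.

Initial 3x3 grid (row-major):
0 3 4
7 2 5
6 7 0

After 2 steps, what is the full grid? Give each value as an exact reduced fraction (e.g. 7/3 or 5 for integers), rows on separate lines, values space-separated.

Answer: 28/9 863/240 3
371/80 173/50 311/80
85/18 1153/240 7/2

Derivation:
After step 1:
  10/3 9/4 4
  15/4 24/5 11/4
  20/3 15/4 4
After step 2:
  28/9 863/240 3
  371/80 173/50 311/80
  85/18 1153/240 7/2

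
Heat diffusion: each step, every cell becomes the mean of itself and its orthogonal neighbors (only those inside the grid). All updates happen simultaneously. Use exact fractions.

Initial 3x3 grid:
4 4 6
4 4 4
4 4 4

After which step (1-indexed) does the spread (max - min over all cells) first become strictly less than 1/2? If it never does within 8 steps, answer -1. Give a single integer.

Step 1: max=14/3, min=4, spread=2/3
Step 2: max=41/9, min=4, spread=5/9
Step 3: max=473/108, min=4, spread=41/108
  -> spread < 1/2 first at step 3
Step 4: max=28051/6480, min=731/180, spread=347/1296
Step 5: max=1662137/388800, min=7357/1800, spread=2921/15552
Step 6: max=99140539/23328000, min=889483/216000, spread=24611/186624
Step 7: max=5917442033/1399680000, min=20096741/4860000, spread=207329/2239488
Step 8: max=353953152451/83980800000, min=1075601599/259200000, spread=1746635/26873856

Answer: 3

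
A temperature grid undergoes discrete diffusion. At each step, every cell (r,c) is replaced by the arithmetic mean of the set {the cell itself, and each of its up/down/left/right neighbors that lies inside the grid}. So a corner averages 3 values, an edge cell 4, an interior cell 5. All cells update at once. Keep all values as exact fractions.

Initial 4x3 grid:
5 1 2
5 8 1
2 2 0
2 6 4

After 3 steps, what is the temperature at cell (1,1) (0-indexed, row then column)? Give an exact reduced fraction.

Step 1: cell (1,1) = 17/5
Step 2: cell (1,1) = 15/4
Step 3: cell (1,1) = 1269/400
Full grid after step 3:
  7939/2160 413/120 2917/1080
  1105/288 1269/400 209/72
  977/288 4013/1200 397/144
  7421/2160 4499/1440 1649/540

Answer: 1269/400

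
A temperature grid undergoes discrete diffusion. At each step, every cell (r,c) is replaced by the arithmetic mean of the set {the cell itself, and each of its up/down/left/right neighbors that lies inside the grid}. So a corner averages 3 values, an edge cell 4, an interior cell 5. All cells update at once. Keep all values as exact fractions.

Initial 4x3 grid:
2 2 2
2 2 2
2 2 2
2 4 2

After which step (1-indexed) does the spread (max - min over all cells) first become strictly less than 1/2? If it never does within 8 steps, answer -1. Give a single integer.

Answer: 3

Derivation:
Step 1: max=8/3, min=2, spread=2/3
Step 2: max=307/120, min=2, spread=67/120
Step 3: max=2597/1080, min=2, spread=437/1080
  -> spread < 1/2 first at step 3
Step 4: max=1021531/432000, min=1009/500, spread=29951/86400
Step 5: max=8991821/3888000, min=6908/3375, spread=206761/777600
Step 6: max=3566595571/1555200000, min=5565671/2700000, spread=14430763/62208000
Step 7: max=211731741689/93312000000, min=449652727/216000000, spread=139854109/746496000
Step 8: max=12619911890251/5598720000000, min=40731228977/19440000000, spread=7114543559/44789760000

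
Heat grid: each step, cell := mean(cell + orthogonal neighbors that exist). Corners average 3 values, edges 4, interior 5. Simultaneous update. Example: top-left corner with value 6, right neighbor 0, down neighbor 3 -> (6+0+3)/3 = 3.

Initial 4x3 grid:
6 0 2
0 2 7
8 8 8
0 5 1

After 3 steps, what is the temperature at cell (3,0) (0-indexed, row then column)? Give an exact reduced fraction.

Step 1: cell (3,0) = 13/3
Step 2: cell (3,0) = 71/18
Step 3: cell (3,0) = 4771/1080
Full grid after step 3:
  1069/360 2629/800 2503/720
  281/75 7661/2000 10367/2400
  14893/3600 9401/2000 34261/7200
  4771/1080 10777/2400 10657/2160

Answer: 4771/1080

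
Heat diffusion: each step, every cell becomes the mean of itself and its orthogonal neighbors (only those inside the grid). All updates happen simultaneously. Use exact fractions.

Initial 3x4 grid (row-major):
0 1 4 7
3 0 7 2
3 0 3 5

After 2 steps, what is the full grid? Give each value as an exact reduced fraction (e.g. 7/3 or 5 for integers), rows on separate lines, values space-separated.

Answer: 49/36 143/60 203/60 43/9
211/120 193/100 383/100 967/240
5/3 189/80 707/240 37/9

Derivation:
After step 1:
  4/3 5/4 19/4 13/3
  3/2 11/5 16/5 21/4
  2 3/2 15/4 10/3
After step 2:
  49/36 143/60 203/60 43/9
  211/120 193/100 383/100 967/240
  5/3 189/80 707/240 37/9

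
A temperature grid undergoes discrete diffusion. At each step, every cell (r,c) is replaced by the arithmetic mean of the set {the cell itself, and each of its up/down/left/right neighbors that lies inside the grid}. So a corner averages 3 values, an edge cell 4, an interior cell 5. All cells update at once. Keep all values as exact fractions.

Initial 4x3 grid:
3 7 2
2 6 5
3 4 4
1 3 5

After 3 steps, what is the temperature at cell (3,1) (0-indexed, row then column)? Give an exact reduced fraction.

Step 1: cell (3,1) = 13/4
Step 2: cell (3,1) = 163/48
Step 3: cell (3,1) = 49741/14400
Full grid after step 3:
  1463/360 30913/7200 9733/2160
  2249/600 24919/6000 31363/7200
  11959/3600 2803/750 9881/2400
  1321/432 49741/14400 23/6

Answer: 49741/14400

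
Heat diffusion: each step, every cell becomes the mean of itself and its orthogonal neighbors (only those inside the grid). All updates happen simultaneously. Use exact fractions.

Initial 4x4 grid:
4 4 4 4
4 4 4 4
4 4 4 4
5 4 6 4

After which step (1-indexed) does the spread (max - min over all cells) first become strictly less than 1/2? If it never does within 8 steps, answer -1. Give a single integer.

Answer: 3

Derivation:
Step 1: max=19/4, min=4, spread=3/4
Step 2: max=1099/240, min=4, spread=139/240
Step 3: max=31859/7200, min=4, spread=3059/7200
  -> spread < 1/2 first at step 3
Step 4: max=944977/216000, min=2009/500, spread=77089/216000
Step 5: max=27998123/6480000, min=363407/90000, spread=1832819/6480000
Step 6: max=835718299/194400000, min=1753297/432000, spread=46734649/194400000
Step 7: max=24919328479/5832000000, min=66004523/16200000, spread=1157700199/5832000000
Step 8: max=744945154327/174960000000, min=39761921561/9720000000, spread=29230566229/174960000000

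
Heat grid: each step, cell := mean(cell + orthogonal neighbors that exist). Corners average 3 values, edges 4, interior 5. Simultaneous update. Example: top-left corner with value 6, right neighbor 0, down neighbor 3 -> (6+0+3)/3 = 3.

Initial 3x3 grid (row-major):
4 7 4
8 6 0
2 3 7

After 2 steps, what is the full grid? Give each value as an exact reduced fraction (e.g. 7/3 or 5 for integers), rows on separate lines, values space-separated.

Answer: 199/36 401/80 79/18
307/60 119/25 321/80
83/18 509/120 145/36

Derivation:
After step 1:
  19/3 21/4 11/3
  5 24/5 17/4
  13/3 9/2 10/3
After step 2:
  199/36 401/80 79/18
  307/60 119/25 321/80
  83/18 509/120 145/36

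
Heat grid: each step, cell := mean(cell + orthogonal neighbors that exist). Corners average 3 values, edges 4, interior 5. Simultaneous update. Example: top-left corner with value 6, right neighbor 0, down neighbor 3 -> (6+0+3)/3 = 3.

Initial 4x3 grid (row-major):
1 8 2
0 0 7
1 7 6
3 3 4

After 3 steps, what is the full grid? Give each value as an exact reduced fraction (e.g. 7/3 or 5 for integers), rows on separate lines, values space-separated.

After step 1:
  3 11/4 17/3
  1/2 22/5 15/4
  11/4 17/5 6
  7/3 17/4 13/3
After step 2:
  25/12 949/240 73/18
  213/80 74/25 1189/240
  539/240 104/25 1049/240
  28/9 859/240 175/36
After step 3:
  29/10 46991/14400 4667/1080
  5971/2400 22429/6000 29413/7200
  21923/7200 20779/6000 33023/7200
  3217/1080 56561/14400 1153/270

Answer: 29/10 46991/14400 4667/1080
5971/2400 22429/6000 29413/7200
21923/7200 20779/6000 33023/7200
3217/1080 56561/14400 1153/270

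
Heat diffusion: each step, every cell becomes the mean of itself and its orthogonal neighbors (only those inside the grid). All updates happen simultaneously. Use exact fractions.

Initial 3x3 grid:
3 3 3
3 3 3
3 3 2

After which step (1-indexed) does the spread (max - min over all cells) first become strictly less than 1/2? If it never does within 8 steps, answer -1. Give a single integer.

Answer: 1

Derivation:
Step 1: max=3, min=8/3, spread=1/3
  -> spread < 1/2 first at step 1
Step 2: max=3, min=49/18, spread=5/18
Step 3: max=3, min=607/216, spread=41/216
Step 4: max=1069/360, min=36749/12960, spread=347/2592
Step 5: max=10643/3600, min=2225863/777600, spread=2921/31104
Step 6: max=1270517/432000, min=134139461/46656000, spread=24611/373248
Step 7: max=28503259/9720000, min=8079357967/2799360000, spread=207329/4478976
Step 8: max=1516398401/518400000, min=485854847549/167961600000, spread=1746635/53747712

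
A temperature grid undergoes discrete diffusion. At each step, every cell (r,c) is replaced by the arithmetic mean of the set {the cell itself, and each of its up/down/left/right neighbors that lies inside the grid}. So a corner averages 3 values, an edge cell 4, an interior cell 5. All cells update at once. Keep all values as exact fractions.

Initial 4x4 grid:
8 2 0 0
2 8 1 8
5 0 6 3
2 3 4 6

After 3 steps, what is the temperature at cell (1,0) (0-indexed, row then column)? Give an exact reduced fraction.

Answer: 5011/1200

Derivation:
Step 1: cell (1,0) = 23/4
Step 2: cell (1,0) = 73/20
Step 3: cell (1,0) = 5011/1200
Full grid after step 3:
  303/80 9127/2400 3953/1440 1669/540
  5011/1200 6637/2000 2807/750 4631/1440
  11749/3600 1448/375 21089/6000 31283/7200
  1841/540 11419/3600 14959/3600 8963/2160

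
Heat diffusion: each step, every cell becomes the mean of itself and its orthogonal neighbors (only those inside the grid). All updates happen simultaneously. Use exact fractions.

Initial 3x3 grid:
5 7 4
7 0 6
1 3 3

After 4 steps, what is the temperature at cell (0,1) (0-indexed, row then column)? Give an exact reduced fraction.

Answer: 35673/8000

Derivation:
Step 1: cell (0,1) = 4
Step 2: cell (0,1) = 103/20
Step 3: cell (0,1) = 2603/600
Step 4: cell (0,1) = 35673/8000
Full grid after step 4:
  555727/129600 35673/8000 549227/129600
  1174853/288000 1388033/360000 3494059/864000
  114713/32400 3155809/864000 2381/675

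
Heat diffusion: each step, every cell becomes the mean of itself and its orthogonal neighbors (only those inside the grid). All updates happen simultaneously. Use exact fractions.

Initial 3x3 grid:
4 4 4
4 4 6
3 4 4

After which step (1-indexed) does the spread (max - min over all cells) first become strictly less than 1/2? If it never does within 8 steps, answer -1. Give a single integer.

Answer: 3

Derivation:
Step 1: max=14/3, min=11/3, spread=1
Step 2: max=547/120, min=67/18, spread=301/360
Step 3: max=4757/1080, min=56423/14400, spread=21011/43200
  -> spread < 1/2 first at step 3
Step 4: max=1864303/432000, min=257209/64800, spread=448729/1296000
Step 5: max=16612373/3888000, min=15708623/3888000, spread=1205/5184
Step 6: max=986742931/233280000, min=948676681/233280000, spread=10151/62208
Step 7: max=58926663557/13996800000, min=57323219807/13996800000, spread=85517/746496
Step 8: max=3519688079779/839808000000, min=3452147673529/839808000000, spread=720431/8957952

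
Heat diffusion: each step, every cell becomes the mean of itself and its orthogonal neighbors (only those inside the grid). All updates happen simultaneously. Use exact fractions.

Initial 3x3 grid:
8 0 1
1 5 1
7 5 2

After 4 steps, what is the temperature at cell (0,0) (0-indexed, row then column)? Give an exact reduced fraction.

Answer: 149591/43200

Derivation:
Step 1: cell (0,0) = 3
Step 2: cell (0,0) = 47/12
Step 3: cell (0,0) = 2413/720
Step 4: cell (0,0) = 149591/43200
Full grid after step 4:
  149591/43200 1253483/432000 343073/129600
  3121091/864000 1197767/360000 2354591/864000
  63881/16200 992947/288000 102137/32400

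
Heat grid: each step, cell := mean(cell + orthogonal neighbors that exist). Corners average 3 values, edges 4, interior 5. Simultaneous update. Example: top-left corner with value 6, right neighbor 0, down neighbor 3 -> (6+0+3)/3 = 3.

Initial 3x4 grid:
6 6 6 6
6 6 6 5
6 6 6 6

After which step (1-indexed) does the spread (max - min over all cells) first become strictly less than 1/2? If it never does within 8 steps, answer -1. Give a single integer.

Answer: 1

Derivation:
Step 1: max=6, min=17/3, spread=1/3
  -> spread < 1/2 first at step 1
Step 2: max=6, min=1373/240, spread=67/240
Step 3: max=6, min=12523/2160, spread=437/2160
Step 4: max=5991/1000, min=5026469/864000, spread=29951/172800
Step 5: max=20171/3375, min=45440179/7776000, spread=206761/1555200
Step 6: max=32234329/5400000, min=18206204429/3110400000, spread=14430763/124416000
Step 7: max=2574347273/432000000, min=1094636258311/186624000000, spread=139854109/1492992000
Step 8: max=231428771023/38880000000, min=65762168109749/11197440000000, spread=7114543559/89579520000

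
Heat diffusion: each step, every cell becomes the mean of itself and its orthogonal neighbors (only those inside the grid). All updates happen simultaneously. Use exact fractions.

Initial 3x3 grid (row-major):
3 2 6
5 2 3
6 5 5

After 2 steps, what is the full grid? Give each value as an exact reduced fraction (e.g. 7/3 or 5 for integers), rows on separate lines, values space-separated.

Answer: 127/36 273/80 131/36
241/60 383/100 77/20
83/18 527/120 77/18

Derivation:
After step 1:
  10/3 13/4 11/3
  4 17/5 4
  16/3 9/2 13/3
After step 2:
  127/36 273/80 131/36
  241/60 383/100 77/20
  83/18 527/120 77/18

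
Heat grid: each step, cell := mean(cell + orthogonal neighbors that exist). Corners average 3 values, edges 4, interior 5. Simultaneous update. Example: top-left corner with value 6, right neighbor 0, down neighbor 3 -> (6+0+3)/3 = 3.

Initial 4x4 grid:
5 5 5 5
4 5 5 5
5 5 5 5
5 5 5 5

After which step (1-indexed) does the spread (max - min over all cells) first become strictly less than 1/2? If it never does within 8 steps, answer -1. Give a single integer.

Answer: 1

Derivation:
Step 1: max=5, min=14/3, spread=1/3
  -> spread < 1/2 first at step 1
Step 2: max=5, min=569/120, spread=31/120
Step 3: max=5, min=5189/1080, spread=211/1080
Step 4: max=5, min=523157/108000, spread=16843/108000
Step 5: max=44921/9000, min=4721357/972000, spread=130111/972000
Step 6: max=2692841/540000, min=142157633/29160000, spread=3255781/29160000
Step 7: max=2688893/540000, min=4273646309/874800000, spread=82360351/874800000
Step 8: max=483493559/97200000, min=128468683109/26244000000, spread=2074577821/26244000000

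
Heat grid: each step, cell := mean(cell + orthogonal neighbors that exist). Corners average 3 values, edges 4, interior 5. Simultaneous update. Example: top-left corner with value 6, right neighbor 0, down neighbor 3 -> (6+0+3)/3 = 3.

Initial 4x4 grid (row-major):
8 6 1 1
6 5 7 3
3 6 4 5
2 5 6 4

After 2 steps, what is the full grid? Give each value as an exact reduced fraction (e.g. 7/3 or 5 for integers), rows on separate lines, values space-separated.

After step 1:
  20/3 5 15/4 5/3
  11/2 6 4 4
  17/4 23/5 28/5 4
  10/3 19/4 19/4 5
After step 2:
  103/18 257/48 173/48 113/36
  269/48 251/50 467/100 41/12
  1061/240 126/25 459/100 93/20
  37/9 523/120 201/40 55/12

Answer: 103/18 257/48 173/48 113/36
269/48 251/50 467/100 41/12
1061/240 126/25 459/100 93/20
37/9 523/120 201/40 55/12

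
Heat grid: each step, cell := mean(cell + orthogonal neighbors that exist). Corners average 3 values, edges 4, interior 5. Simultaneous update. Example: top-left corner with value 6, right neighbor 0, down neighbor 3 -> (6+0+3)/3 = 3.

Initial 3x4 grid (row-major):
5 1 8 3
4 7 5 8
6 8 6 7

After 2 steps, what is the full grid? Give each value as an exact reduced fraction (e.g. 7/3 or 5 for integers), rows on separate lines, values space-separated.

Answer: 169/36 107/24 679/120 49/9
119/24 293/50 283/50 1553/240
73/12 97/16 541/80 77/12

Derivation:
After step 1:
  10/3 21/4 17/4 19/3
  11/2 5 34/5 23/4
  6 27/4 13/2 7
After step 2:
  169/36 107/24 679/120 49/9
  119/24 293/50 283/50 1553/240
  73/12 97/16 541/80 77/12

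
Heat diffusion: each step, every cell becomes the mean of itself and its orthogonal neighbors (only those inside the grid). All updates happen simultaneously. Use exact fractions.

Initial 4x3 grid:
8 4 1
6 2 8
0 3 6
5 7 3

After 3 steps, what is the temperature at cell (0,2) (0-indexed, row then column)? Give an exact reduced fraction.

Step 1: cell (0,2) = 13/3
Step 2: cell (0,2) = 37/9
Step 3: cell (0,2) = 2399/540
Full grid after step 3:
  3307/720 62659/14400 2399/540
  5077/1200 13213/3000 31037/7200
  827/200 25151/6000 32897/7200
  182/45 31577/7200 9971/2160

Answer: 2399/540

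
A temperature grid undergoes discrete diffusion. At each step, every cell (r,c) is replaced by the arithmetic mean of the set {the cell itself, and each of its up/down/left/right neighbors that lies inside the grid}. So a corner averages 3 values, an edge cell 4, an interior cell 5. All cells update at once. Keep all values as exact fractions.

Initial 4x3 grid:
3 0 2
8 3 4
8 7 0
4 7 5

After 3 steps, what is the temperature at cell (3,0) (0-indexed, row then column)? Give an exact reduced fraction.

Answer: 157/27

Derivation:
Step 1: cell (3,0) = 19/3
Step 2: cell (3,0) = 113/18
Step 3: cell (3,0) = 157/27
Full grid after step 3:
  8509/2160 11387/3600 661/240
  33349/7200 12161/3000 7733/2400
  40379/7200 28787/6000 10043/2400
  157/27 76723/14400 41/9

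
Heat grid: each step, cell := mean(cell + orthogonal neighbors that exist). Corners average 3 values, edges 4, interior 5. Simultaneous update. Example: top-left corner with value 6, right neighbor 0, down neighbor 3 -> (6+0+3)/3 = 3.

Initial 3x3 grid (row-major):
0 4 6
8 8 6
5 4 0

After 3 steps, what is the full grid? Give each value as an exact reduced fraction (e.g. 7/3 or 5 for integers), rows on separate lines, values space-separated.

After step 1:
  4 9/2 16/3
  21/4 6 5
  17/3 17/4 10/3
After step 2:
  55/12 119/24 89/18
  251/48 5 59/12
  91/18 77/16 151/36
After step 3:
  709/144 1403/288 1067/216
  2861/576 299/60 343/72
  1087/216 305/64 2005/432

Answer: 709/144 1403/288 1067/216
2861/576 299/60 343/72
1087/216 305/64 2005/432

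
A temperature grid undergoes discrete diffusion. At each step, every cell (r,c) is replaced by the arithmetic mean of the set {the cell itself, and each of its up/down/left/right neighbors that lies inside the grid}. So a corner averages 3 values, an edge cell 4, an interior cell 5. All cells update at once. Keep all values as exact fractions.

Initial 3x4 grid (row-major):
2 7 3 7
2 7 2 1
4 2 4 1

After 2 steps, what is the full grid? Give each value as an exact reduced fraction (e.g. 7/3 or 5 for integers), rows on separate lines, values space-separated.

After step 1:
  11/3 19/4 19/4 11/3
  15/4 4 17/5 11/4
  8/3 17/4 9/4 2
After step 2:
  73/18 103/24 497/120 67/18
  169/48 403/100 343/100 709/240
  32/9 79/24 119/40 7/3

Answer: 73/18 103/24 497/120 67/18
169/48 403/100 343/100 709/240
32/9 79/24 119/40 7/3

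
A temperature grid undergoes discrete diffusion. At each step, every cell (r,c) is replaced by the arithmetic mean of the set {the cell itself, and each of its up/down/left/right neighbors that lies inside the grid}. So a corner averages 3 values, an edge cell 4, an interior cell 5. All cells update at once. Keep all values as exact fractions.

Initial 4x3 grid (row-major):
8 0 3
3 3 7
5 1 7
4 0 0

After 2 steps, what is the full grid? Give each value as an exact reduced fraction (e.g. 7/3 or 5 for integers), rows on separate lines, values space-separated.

After step 1:
  11/3 7/2 10/3
  19/4 14/5 5
  13/4 16/5 15/4
  3 5/4 7/3
After step 2:
  143/36 133/40 71/18
  217/60 77/20 893/240
  71/20 57/20 857/240
  5/2 587/240 22/9

Answer: 143/36 133/40 71/18
217/60 77/20 893/240
71/20 57/20 857/240
5/2 587/240 22/9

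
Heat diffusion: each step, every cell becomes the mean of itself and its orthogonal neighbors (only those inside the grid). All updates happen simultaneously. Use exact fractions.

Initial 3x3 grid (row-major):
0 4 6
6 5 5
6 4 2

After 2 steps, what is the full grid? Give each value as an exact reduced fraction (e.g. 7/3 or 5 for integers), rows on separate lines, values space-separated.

Answer: 34/9 1013/240 53/12
1063/240 431/100 539/120
83/18 361/80 149/36

Derivation:
After step 1:
  10/3 15/4 5
  17/4 24/5 9/2
  16/3 17/4 11/3
After step 2:
  34/9 1013/240 53/12
  1063/240 431/100 539/120
  83/18 361/80 149/36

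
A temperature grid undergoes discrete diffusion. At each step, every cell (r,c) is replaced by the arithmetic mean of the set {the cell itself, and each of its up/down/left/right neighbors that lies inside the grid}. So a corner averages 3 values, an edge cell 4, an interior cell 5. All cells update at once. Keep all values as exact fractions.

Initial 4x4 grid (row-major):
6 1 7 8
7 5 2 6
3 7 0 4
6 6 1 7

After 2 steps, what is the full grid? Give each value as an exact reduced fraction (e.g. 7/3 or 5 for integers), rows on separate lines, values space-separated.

After step 1:
  14/3 19/4 9/2 7
  21/4 22/5 4 5
  23/4 21/5 14/5 17/4
  5 5 7/2 4
After step 2:
  44/9 1099/240 81/16 11/2
  301/60 113/25 207/50 81/16
  101/20 443/100 15/4 321/80
  21/4 177/40 153/40 47/12

Answer: 44/9 1099/240 81/16 11/2
301/60 113/25 207/50 81/16
101/20 443/100 15/4 321/80
21/4 177/40 153/40 47/12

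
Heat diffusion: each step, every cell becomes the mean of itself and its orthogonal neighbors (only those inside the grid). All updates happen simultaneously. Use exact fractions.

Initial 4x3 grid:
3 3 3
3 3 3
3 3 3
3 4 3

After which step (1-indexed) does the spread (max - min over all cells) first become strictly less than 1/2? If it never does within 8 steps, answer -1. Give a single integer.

Answer: 1

Derivation:
Step 1: max=10/3, min=3, spread=1/3
  -> spread < 1/2 first at step 1
Step 2: max=787/240, min=3, spread=67/240
Step 3: max=6917/2160, min=3, spread=437/2160
Step 4: max=2749531/864000, min=3009/1000, spread=29951/172800
Step 5: max=24543821/7776000, min=10204/3375, spread=206761/1555200
Step 6: max=9787395571/3110400000, min=16365671/5400000, spread=14430763/124416000
Step 7: max=584979741689/186624000000, min=1313652727/432000000, spread=139854109/1492992000
Step 8: max=35014791890251/11197440000000, min=118491228977/38880000000, spread=7114543559/89579520000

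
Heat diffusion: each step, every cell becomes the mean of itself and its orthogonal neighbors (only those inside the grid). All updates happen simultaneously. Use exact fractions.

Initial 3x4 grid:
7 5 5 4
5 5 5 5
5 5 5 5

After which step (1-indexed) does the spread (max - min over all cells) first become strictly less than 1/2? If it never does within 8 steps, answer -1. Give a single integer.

Answer: 4

Derivation:
Step 1: max=17/3, min=14/3, spread=1
Step 2: max=50/9, min=85/18, spread=5/6
Step 3: max=2315/432, min=13963/2880, spread=4411/8640
Step 4: max=34351/6480, min=126643/25920, spread=3587/8640
  -> spread < 1/2 first at step 4
Step 5: max=4071067/777600, min=50988211/10368000, spread=9878047/31104000
Step 6: max=242765783/46656000, min=153855167/31104000, spread=4793213/18662400
Step 7: max=14481647257/2799360000, min=185277284011/37324800000, spread=23434038247/111974400000
Step 8: max=865615322963/167961600000, min=557807485567/111974400000, spread=2312327569/13436928000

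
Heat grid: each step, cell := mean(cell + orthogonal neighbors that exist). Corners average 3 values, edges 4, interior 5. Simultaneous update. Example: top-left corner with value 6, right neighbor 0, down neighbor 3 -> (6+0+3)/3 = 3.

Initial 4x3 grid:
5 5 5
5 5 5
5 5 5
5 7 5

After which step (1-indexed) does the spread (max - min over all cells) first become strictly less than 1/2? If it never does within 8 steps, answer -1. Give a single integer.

Answer: 3

Derivation:
Step 1: max=17/3, min=5, spread=2/3
Step 2: max=667/120, min=5, spread=67/120
Step 3: max=5837/1080, min=5, spread=437/1080
  -> spread < 1/2 first at step 3
Step 4: max=2317531/432000, min=2509/500, spread=29951/86400
Step 5: max=20655821/3888000, min=17033/3375, spread=206761/777600
Step 6: max=8232195571/1555200000, min=13665671/2700000, spread=14430763/62208000
Step 7: max=491667741689/93312000000, min=1097652727/216000000, spread=139854109/746496000
Step 8: max=29416071890251/5598720000000, min=99051228977/19440000000, spread=7114543559/44789760000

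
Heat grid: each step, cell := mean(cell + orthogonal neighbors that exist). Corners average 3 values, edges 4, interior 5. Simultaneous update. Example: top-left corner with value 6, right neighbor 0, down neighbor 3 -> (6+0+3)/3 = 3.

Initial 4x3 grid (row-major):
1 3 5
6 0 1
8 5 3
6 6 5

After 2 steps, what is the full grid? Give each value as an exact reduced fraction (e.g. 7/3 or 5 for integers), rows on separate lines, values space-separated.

Answer: 28/9 139/48 5/2
49/12 313/100 47/16
79/15 453/100 889/240
221/36 637/120 41/9

Derivation:
After step 1:
  10/3 9/4 3
  15/4 3 9/4
  25/4 22/5 7/2
  20/3 11/2 14/3
After step 2:
  28/9 139/48 5/2
  49/12 313/100 47/16
  79/15 453/100 889/240
  221/36 637/120 41/9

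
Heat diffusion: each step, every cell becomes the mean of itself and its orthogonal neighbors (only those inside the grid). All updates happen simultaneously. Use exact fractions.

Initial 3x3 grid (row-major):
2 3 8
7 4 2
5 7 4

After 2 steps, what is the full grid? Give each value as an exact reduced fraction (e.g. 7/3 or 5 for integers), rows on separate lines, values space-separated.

Answer: 17/4 1031/240 157/36
583/120 457/100 533/120
95/18 76/15 83/18

Derivation:
After step 1:
  4 17/4 13/3
  9/2 23/5 9/2
  19/3 5 13/3
After step 2:
  17/4 1031/240 157/36
  583/120 457/100 533/120
  95/18 76/15 83/18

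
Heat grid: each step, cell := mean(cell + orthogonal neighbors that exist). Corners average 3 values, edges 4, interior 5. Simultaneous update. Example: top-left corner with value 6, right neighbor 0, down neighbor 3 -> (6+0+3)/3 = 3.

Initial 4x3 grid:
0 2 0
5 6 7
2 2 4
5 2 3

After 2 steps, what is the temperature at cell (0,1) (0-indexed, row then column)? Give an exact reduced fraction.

Answer: 44/15

Derivation:
Step 1: cell (0,1) = 2
Step 2: cell (0,1) = 44/15
Full grid after step 2:
  91/36 44/15 37/12
  809/240 171/50 313/80
  259/80 181/50 289/80
  19/6 61/20 10/3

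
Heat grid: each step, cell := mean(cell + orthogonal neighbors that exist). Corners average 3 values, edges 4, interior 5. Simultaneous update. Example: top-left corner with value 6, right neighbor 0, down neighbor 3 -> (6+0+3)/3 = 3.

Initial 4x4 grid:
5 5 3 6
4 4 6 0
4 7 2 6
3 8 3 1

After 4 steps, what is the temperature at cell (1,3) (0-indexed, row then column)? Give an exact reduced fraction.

Step 1: cell (1,3) = 9/2
Step 2: cell (1,3) = 51/16
Step 3: cell (1,3) = 623/160
Step 4: cell (1,3) = 239/64
Full grid after step 4:
  36329/8100 966427/216000 58597/14400 859/216
  1002877/216000 196897/45000 1259/300 239/64
  66811/14400 27403/6000 358711/90000 819833/216000
  10267/2160 21413/4800 890033/216000 118579/32400

Answer: 239/64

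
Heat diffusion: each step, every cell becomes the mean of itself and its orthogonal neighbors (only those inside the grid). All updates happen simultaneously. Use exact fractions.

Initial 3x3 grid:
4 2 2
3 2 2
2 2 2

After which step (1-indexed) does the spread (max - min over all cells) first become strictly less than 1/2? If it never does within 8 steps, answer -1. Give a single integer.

Step 1: max=3, min=2, spread=1
Step 2: max=11/4, min=2, spread=3/4
Step 3: max=1859/720, min=371/180, spread=25/48
Step 4: max=107753/43200, min=11491/5400, spread=211/576
  -> spread < 1/2 first at step 4
Step 5: max=2102297/864000, min=17409/8000, spread=1777/6912
Step 6: max=372358177/155520000, min=5379493/2430000, spread=14971/82944
Step 7: max=22082270419/9331200000, min=5224971511/2332800000, spread=126121/995328
Step 8: max=438127302131/186624000000, min=52690719407/23328000000, spread=1062499/11943936

Answer: 4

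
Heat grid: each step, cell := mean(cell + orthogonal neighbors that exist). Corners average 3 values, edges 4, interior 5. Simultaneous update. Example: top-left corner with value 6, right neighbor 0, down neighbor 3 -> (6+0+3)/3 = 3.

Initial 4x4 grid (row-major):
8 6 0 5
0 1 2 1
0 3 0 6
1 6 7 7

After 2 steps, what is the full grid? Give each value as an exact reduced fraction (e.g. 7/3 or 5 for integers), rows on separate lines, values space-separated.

Answer: 32/9 211/60 49/20 35/12
619/240 56/25 271/100 49/20
91/48 53/20 149/50 259/60
91/36 163/48 1171/240 91/18

Derivation:
After step 1:
  14/3 15/4 13/4 2
  9/4 12/5 4/5 7/2
  1 2 18/5 7/2
  7/3 17/4 5 20/3
After step 2:
  32/9 211/60 49/20 35/12
  619/240 56/25 271/100 49/20
  91/48 53/20 149/50 259/60
  91/36 163/48 1171/240 91/18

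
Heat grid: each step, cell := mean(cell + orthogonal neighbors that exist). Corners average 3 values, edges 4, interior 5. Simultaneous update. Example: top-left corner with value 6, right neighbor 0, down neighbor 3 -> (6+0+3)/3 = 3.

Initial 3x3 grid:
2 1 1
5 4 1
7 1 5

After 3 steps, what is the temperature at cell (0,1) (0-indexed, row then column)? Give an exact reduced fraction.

Answer: 572/225

Derivation:
Step 1: cell (0,1) = 2
Step 2: cell (0,1) = 121/60
Step 3: cell (0,1) = 572/225
Full grid after step 3:
  3077/1080 572/225 1453/720
  8443/2400 8473/3000 37183/14400
  8039/2160 50333/14400 1541/540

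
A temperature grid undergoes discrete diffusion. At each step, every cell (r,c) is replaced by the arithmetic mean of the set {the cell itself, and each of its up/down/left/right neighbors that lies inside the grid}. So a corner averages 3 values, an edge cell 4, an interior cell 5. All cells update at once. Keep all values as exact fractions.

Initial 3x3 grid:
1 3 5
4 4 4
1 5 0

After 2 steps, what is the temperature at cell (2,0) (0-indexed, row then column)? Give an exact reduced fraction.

Step 1: cell (2,0) = 10/3
Step 2: cell (2,0) = 25/9
Full grid after step 2:
  101/36 167/48 7/2
  25/8 31/10 57/16
  25/9 77/24 35/12

Answer: 25/9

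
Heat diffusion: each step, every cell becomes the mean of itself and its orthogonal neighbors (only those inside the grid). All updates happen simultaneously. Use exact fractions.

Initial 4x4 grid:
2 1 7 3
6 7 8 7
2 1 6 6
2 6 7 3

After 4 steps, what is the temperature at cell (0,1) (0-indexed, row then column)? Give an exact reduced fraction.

Answer: 9061/2000

Derivation:
Step 1: cell (0,1) = 17/4
Step 2: cell (0,1) = 83/20
Step 3: cell (0,1) = 183/40
Step 4: cell (0,1) = 9061/2000
Full grid after step 4:
  4489/1080 9061/2000 281953/54000 177971/32400
  9083/2250 69497/15000 469661/90000 607631/108000
  108637/27000 401449/90000 29347/5625 593299/108000
  127303/32400 478273/108000 539989/108000 1747/324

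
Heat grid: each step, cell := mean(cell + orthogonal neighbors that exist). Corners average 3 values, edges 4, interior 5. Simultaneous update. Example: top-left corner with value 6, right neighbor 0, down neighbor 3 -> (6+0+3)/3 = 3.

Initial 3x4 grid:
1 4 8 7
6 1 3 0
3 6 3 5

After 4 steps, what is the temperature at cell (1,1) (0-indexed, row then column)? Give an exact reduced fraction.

Answer: 266419/72000

Derivation:
Step 1: cell (1,1) = 4
Step 2: cell (1,1) = 33/10
Step 3: cell (1,1) = 4691/1200
Step 4: cell (1,1) = 266419/72000
Full grid after step 4:
  95581/25920 85087/21600 28769/7200 36059/8640
  652241/172800 266419/72000 283759/72000 665141/172800
  3523/960 3031/800 78607/21600 97237/25920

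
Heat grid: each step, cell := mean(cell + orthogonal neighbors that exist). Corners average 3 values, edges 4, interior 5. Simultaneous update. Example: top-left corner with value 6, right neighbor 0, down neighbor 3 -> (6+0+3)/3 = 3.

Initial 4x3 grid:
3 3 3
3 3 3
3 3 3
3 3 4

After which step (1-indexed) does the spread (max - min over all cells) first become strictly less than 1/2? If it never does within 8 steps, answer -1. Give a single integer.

Answer: 1

Derivation:
Step 1: max=10/3, min=3, spread=1/3
  -> spread < 1/2 first at step 1
Step 2: max=59/18, min=3, spread=5/18
Step 3: max=689/216, min=3, spread=41/216
Step 4: max=81977/25920, min=3, spread=4217/25920
Step 5: max=4874749/1555200, min=21679/7200, spread=38417/311040
Step 6: max=291136211/93312000, min=434597/144000, spread=1903471/18662400
Step 7: max=17397149089/5598720000, min=13075759/4320000, spread=18038617/223948800
Step 8: max=1041037782851/335923200000, min=1179326759/388800000, spread=883978523/13436928000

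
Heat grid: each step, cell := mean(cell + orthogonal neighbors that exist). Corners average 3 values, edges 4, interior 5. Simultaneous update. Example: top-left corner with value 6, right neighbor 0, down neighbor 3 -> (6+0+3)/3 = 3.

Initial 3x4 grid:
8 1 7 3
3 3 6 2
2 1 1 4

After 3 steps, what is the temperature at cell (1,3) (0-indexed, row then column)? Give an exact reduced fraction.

Step 1: cell (1,3) = 15/4
Step 2: cell (1,3) = 833/240
Step 3: cell (1,3) = 50467/14400
Full grid after step 3:
  19/5 791/200 1567/400 2801/720
  1009/300 6591/2000 10399/3000 50467/14400
  1961/720 6667/2400 20981/7200 3319/1080

Answer: 50467/14400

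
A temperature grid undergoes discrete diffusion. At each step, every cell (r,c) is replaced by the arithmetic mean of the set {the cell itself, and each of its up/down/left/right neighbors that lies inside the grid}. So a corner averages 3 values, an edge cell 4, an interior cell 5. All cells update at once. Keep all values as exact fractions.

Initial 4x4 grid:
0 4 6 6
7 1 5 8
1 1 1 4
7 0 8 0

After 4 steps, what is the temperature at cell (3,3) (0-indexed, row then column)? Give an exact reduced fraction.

Answer: 75001/21600

Derivation:
Step 1: cell (3,3) = 4
Step 2: cell (3,3) = 19/6
Step 3: cell (3,3) = 2611/720
Step 4: cell (3,3) = 75001/21600
Full grid after step 4:
  210631/64800 102383/27000 4703/1080 80029/16200
  696709/216000 23929/7200 18709/4500 48167/10800
  623461/216000 292907/90000 68597/20000 71933/18000
  98711/32400 632701/216000 242447/72000 75001/21600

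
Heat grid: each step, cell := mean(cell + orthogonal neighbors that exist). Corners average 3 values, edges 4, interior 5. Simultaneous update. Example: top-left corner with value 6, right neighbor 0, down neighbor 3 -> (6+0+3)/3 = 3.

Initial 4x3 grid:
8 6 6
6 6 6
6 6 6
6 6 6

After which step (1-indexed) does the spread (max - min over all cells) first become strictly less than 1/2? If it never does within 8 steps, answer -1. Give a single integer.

Step 1: max=20/3, min=6, spread=2/3
Step 2: max=59/9, min=6, spread=5/9
Step 3: max=689/108, min=6, spread=41/108
  -> spread < 1/2 first at step 3
Step 4: max=81977/12960, min=6, spread=4217/12960
Step 5: max=4874749/777600, min=21679/3600, spread=38417/155520
Step 6: max=291136211/46656000, min=434597/72000, spread=1903471/9331200
Step 7: max=17397149089/2799360000, min=13075759/2160000, spread=18038617/111974400
Step 8: max=1041037782851/167961600000, min=1179326759/194400000, spread=883978523/6718464000

Answer: 3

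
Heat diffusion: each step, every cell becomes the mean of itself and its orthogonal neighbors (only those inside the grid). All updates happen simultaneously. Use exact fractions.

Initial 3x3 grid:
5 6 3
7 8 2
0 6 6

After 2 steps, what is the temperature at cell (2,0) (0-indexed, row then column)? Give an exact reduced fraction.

Answer: 43/9

Derivation:
Step 1: cell (2,0) = 13/3
Step 2: cell (2,0) = 43/9
Full grid after step 2:
  11/2 629/120 167/36
  317/60 521/100 1133/240
  43/9 99/20 173/36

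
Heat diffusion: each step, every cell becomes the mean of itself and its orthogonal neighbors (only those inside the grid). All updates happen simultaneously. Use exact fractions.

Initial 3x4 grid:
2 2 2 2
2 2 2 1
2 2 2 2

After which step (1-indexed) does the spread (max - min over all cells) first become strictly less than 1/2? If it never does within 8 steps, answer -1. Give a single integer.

Step 1: max=2, min=5/3, spread=1/3
  -> spread < 1/2 first at step 1
Step 2: max=2, min=413/240, spread=67/240
Step 3: max=2, min=3883/2160, spread=437/2160
Step 4: max=1991/1000, min=1570469/864000, spread=29951/172800
Step 5: max=6671/3375, min=14336179/7776000, spread=206761/1555200
Step 6: max=10634329/5400000, min=5764604429/3110400000, spread=14430763/124416000
Step 7: max=846347273/432000000, min=348140258311/186624000000, spread=139854109/1492992000
Step 8: max=75908771023/38880000000, min=20972408109749/11197440000000, spread=7114543559/89579520000

Answer: 1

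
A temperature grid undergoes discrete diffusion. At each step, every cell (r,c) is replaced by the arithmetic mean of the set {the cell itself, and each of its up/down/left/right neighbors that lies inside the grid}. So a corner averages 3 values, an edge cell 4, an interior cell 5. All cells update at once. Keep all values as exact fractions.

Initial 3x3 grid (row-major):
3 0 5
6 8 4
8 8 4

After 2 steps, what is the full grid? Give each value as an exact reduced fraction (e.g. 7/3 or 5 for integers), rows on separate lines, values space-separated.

Answer: 53/12 19/5 49/12
1307/240 277/50 1127/240
247/36 373/60 211/36

Derivation:
After step 1:
  3 4 3
  25/4 26/5 21/4
  22/3 7 16/3
After step 2:
  53/12 19/5 49/12
  1307/240 277/50 1127/240
  247/36 373/60 211/36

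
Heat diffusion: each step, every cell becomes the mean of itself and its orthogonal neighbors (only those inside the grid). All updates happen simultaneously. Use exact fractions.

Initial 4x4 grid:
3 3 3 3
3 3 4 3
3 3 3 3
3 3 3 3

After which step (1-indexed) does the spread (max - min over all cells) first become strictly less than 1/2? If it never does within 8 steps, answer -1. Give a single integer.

Step 1: max=13/4, min=3, spread=1/4
  -> spread < 1/2 first at step 1
Step 2: max=161/50, min=3, spread=11/50
Step 3: max=7567/2400, min=3, spread=367/2400
Step 4: max=33971/10800, min=1813/600, spread=1337/10800
Step 5: max=1013669/324000, min=54469/18000, spread=33227/324000
Step 6: max=30374327/9720000, min=328049/108000, spread=849917/9720000
Step 7: max=908514347/291600000, min=4928533/1620000, spread=21378407/291600000
Step 8: max=27210462371/8748000000, min=1481688343/486000000, spread=540072197/8748000000

Answer: 1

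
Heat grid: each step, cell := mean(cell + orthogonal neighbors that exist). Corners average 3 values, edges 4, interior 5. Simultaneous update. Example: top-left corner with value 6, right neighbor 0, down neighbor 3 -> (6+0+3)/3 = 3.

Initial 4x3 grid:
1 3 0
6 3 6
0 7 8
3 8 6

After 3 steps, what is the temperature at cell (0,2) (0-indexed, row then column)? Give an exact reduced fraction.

Step 1: cell (0,2) = 3
Step 2: cell (0,2) = 3
Step 3: cell (0,2) = 529/144
Full grid after step 3:
  1369/432 45139/14400 529/144
  3109/900 25031/6000 1303/300
  7873/1800 4881/1000 10223/1800
  5021/1080 2219/400 3263/540

Answer: 529/144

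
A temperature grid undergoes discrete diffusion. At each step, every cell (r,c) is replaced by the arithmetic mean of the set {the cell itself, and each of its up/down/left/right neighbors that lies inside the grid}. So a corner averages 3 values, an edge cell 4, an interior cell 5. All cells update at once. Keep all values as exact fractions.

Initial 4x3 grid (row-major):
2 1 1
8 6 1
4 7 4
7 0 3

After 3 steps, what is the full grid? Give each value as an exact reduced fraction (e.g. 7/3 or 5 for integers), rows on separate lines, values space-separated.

Answer: 2089/540 22843/7200 1967/720
15629/3600 23389/6000 2487/800
4331/900 4059/1000 26123/7200
9547/2160 6609/1600 467/135

Derivation:
After step 1:
  11/3 5/2 1
  5 23/5 3
  13/2 21/5 15/4
  11/3 17/4 7/3
After step 2:
  67/18 353/120 13/6
  593/120 193/50 247/80
  581/120 233/50 797/240
  173/36 289/80 31/9
After step 3:
  2089/540 22843/7200 1967/720
  15629/3600 23389/6000 2487/800
  4331/900 4059/1000 26123/7200
  9547/2160 6609/1600 467/135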